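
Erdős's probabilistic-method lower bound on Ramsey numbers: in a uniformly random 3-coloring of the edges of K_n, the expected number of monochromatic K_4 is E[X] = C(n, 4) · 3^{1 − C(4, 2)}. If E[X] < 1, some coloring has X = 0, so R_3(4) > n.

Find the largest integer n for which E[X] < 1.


We need C(n, 4) · 3^{1 − 6} < 1, i.e. C(n, 4) < 3^{6 − 1} = 243.
Check values of n near the boundary:
  n = 7: C(7, 4) = 35; 35 < 243? YES
  n = 8: C(8, 4) = 70; 70 < 243? YES
  n = 9: C(9, 4) = 126; 126 < 243? YES
  n = 10: C(10, 4) = 210; 210 < 243? YES
  n = 11: C(11, 4) = 330; 330 < 243? NO
The largest n with C(n, 4) < 243 is n = 10 (where E[X] = 70/81 ≈ 0.8641975). Hence R_3(4) > 10, i.e. R_3(4) ≥ 11.

Largest n = 10; hence R_3(4) > 10.


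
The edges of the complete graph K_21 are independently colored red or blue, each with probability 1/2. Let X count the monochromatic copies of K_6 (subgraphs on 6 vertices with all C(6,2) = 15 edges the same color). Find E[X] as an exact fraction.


Let X = Σ_S X_S over the C(21, 6) = 54264 subsets S of size 6, where X_S = 1 if the K_6 on S is monochromatic.
For a fixed S, the K_6 on S has C(6, 2) = 15 edges. P[all 15 edges red] = (1/2)^15, and likewise for blue, so P[monochromatic] = 2·(1/2)^15 = 2^{1 − 15} = 1/16384.
By linearity: E[X] = C(21, 6) · 2^{1 − 15} = 54264 · 1/16384 = 6783/2048.
Numerically: E[X] ≈ 3.3120.

E[X] = C(21,6)·2^(1−C(6,2)) = 6783/2048 ≈ 3.3120.


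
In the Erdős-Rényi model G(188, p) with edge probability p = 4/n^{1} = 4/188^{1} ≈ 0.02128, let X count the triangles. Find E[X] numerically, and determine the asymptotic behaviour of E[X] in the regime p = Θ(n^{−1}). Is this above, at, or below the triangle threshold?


Number of potential triangles: C(188, 3) = 1089836.
Each occurs with probability p³ ≈ (0.02128)³ ≈ 9.631777e-06.
By linearity: E[X] = C(188, 3)·p³ ≈ 1089836 · 9.631777e-06 ≈ 10.4971.
Here α = 1, so p = 4/n is exactly at the triangle threshold p ~ 1/n. Asymptotically E[X] → c³/6 = 4³/6 = 32/3 ≈ 10.6667, a bounded constant. In this regime the triangle count is asymptotically Poisson(c³/6).

E[X] ≈ 10.4971; in regime p = Θ(1/n^{1}) E[X] stays bounded (at the triangle threshold p ~ 1/n).


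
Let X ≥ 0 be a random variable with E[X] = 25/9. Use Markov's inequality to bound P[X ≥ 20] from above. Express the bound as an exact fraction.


μ = E[X] = 25/9, a = 20.
Markov: P[X ≥ 20] ≤ μ/a = (25/9)/20 = 5/36.
Numerically: ≈ 0.139.
(Since a = 20 > μ = 2.778, the bound 5/36 is < 1 and informative.)

P[X ≥ 20] ≤ 5/36 ≈ 0.139.


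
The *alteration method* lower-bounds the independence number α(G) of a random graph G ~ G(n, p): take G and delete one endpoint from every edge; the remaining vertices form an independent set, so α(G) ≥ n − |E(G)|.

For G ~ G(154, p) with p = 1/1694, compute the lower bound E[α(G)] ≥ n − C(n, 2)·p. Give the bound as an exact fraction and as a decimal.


E[|E(G)|] = C(154, 2)·p = 11781 · (1/1694) = 153/22.
E[α(G)] ≥ n − E[|E(G)|] = 154 − 153/22 = 3235/22.
Numerically: ≈ 147.045455.
(This is only a lower bound; the true E[α(G)] may be larger.)

E[α(G)] ≥ 3235/22 ≈ 147.045455.


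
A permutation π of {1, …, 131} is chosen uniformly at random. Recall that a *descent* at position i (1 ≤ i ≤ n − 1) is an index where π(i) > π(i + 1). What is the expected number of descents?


Write X = Σ X_I over i = 1, …, 130, with X_I the indicator of one descent.
There are 130 indicators.
For each fixed i, the pair (π(i), π(i+1)) is a uniformly random ordered pair of distinct values from {1, …, 131}; by symmetry P[π(i) > π(i+1)] = 1/2.
By linearity: E[X] = 130 · (1/2) = (131 − 1) · (1/2) = 65 ≈ 65.000000.

E[X] = 65 = 65.000000.


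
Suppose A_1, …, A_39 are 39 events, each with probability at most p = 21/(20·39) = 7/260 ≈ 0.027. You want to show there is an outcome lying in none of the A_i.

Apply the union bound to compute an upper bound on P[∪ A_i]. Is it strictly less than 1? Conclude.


Union bound: P[∪_{i=1}^{39} A_i] ≤ Σ_i P[A_i] ≤ 39·p = 39·(7/260) = 21/20.
Numerically: 21/20 ≈ 1.050.
Is 21/20 < 1? NO.
Since the bound 21/20 is ≥ 1, the union bound is uninformative here; it does NOT by itself certify existence.

39·p = 21/20 ≈ 1.050; existence NOT certified by the union bound.


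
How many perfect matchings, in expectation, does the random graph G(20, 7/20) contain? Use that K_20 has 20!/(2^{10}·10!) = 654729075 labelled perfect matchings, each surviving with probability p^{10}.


K_20 has 20!/(2^{10}·10!) = 654729075 labelled perfect matchings.
For each such perfect matching H, let X_H = 1 if all 10 edges of H are present in G. Then P[X_H = 1] = p^{10} = (7/20)^{10} = 282475249/10240000000000.
By linearity of expectation: E[X] = Σ_H E[X_H] = 654729075 · p^{10} = 654729075 · 282475249/10240000000000 = 7397790339526587/409600000000.
Numerically: E[X] ≈ 1.81e+04.

E[X] = 654729075 · (7/20)^{10} = 7397790339526587/409600000000 ≈ 1.81e+04.


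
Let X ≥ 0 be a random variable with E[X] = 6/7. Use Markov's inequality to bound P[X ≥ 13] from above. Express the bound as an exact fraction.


μ = E[X] = 6/7, a = 13.
Markov: P[X ≥ 13] ≤ μ/a = (6/7)/13 = 6/91.
Numerically: ≈ 0.06593.
(Since a = 13 > μ = 0.85714, the bound 6/91 is < 1 and informative.)

P[X ≥ 13] ≤ 6/91 ≈ 0.06593.


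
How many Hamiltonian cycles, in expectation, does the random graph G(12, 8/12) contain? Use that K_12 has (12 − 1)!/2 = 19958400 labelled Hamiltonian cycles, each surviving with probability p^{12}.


K_12 has (12 − 1)!/2 = 19958400 labelled Hamiltonian cycles.
For each such Hamiltonian cycle H, let X_H = 1 if all 12 edges of H are present in G. Then P[X_H = 1] = p^{12} = (2/3)^{12} = 4096/531441.
Summing the indicators: E[X] = Σ_H E[X_H] = 19958400 · p^{12} = 19958400 · 4096/531441 = 1009254400/6561.
Numerically: E[X] ≈ 1.54e+05.

E[X] = 19958400 · (2/3)^{12} = 1009254400/6561 ≈ 1.54e+05.


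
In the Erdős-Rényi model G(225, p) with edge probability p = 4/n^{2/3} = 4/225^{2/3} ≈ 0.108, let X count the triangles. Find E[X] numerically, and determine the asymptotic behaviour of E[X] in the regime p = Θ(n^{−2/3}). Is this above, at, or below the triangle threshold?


Number of potential triangles: C(225, 3) = 1873200.
Each occurs with probability p³ ≈ (0.108)³ ≈ 1.26420e-03.
By linearity: E[X] = C(225, 3)·p³ ≈ 1873200 · 1.26420e-03 ≈ 2368.095.
Since α = 2/3 < 1, p = c/n^{2/3} ≫ 1/n is above the triangle threshold p ~ 1/n. Asymptotically E[X] ~ (c³/6)·n^{3(1−α)} = (4³/6)·n^{1} → ∞; triangles are abundant w.h.p.

E[X] ≈ 2368.095; in regime p = Θ(1/n^{2/3}) E[X] diverges (above the triangle threshold p ~ 1/n).


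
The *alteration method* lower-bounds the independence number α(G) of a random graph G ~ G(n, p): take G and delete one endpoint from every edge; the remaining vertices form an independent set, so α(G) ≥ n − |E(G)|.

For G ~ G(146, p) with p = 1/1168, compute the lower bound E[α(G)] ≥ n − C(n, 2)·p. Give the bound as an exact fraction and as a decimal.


E[|E(G)|] = C(146, 2)·p = 10585 · (1/1168) = 145/16.
E[α(G)] ≥ n − E[|E(G)|] = 146 − 145/16 = 2191/16.
Numerically: ≈ 136.93750.
(This is only a lower bound; the true E[α(G)] may be larger.)

E[α(G)] ≥ 2191/16 ≈ 136.93750.


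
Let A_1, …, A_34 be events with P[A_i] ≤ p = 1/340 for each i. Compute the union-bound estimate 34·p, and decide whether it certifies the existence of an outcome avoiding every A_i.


Union bound: P[∪_{i=1}^{34} A_i] ≤ Σ_i P[A_i] ≤ 34·p = 34·(1/340) = 1/10.
Numerically: 1/10 ≈ 0.1000000.
Is 1/10 < 1? YES.
Since P[∪ A_i] ≤ 1/10 < 1, the complement has P[∩ A_i^c] ≥ 1 − 1/10 = 9/10 > 0, so some outcome avoids every A_i.

34·p = 1/10 ≈ 0.1000000; existence CERTIFIED by the union bound.


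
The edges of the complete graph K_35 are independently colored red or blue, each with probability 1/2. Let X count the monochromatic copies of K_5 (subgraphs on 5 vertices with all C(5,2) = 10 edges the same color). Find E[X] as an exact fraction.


Let X = Σ_S X_S over the C(35, 5) = 324632 subsets S of size 5, where X_S = 1 if the K_5 on S is monochromatic.
For a fixed S, the K_5 on S has C(5, 2) = 10 edges. P[all 10 edges red] = (1/2)^10, and likewise for blue, so P[monochromatic] = 2·(1/2)^10 = 2^{1 − 10} = 1/512.
By linearity: E[X] = C(35, 5) · 2^{1 − 10} = 324632 · 1/512 = 40579/64.
Numerically: E[X] ≈ 634.0469.

E[X] = C(35,5)·2^(1−C(5,2)) = 40579/64 ≈ 634.0469.


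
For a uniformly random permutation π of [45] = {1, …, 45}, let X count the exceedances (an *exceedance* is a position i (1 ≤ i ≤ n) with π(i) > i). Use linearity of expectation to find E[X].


Write X = Σ_{i=1}^{45} X_i, where X_i = 1_{π(i) > i}.
For each fixed i, π(i) is uniform over {1, …, 45} (marginal of a uniform permutation), so P[π(i) > i] = (n − i)/n. Summing: Σ_{i=1}^{45} (n − i)/n = (0 + 1 + … + 44)/45 = 45(45 − 1)/(2·45) = (45 − 1)/2.
Hence E[X] = Σ_{i=1}^{45} (45 − i)/45 = 22 ≈ 22.0000.

E[X] = 22 = 22.0000.


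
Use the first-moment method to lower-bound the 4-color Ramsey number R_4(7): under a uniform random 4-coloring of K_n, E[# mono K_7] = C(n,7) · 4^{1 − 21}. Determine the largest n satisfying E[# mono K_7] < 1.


We need C(n, 7) · 4^{1 − 21} < 1, i.e. C(n, 7) < 4^{21 − 1} = 1099511627776.
Check values of n near the boundary:
  n = 179: C(179, 7) = 1037437234460; 1037437234460 < 1099511627776? YES
  n = 180: C(180, 7) = 1079414463600; 1079414463600 < 1099511627776? YES
  n = 181: C(181, 7) = 1122839183400; 1122839183400 < 1099511627776? NO
  n = 182: C(182, 7) = 1167752750736; 1167752750736 < 1099511627776? NO
  n = 183: C(183, 7) = 1214197462413; 1214197462413 < 1099511627776? NO
The largest n with C(n, 7) < 1099511627776 is n = 180 (where E[X] = 67463403975/68719476736 ≈ 0.98172). Hence R_4(7) > 180, i.e. R_4(7) ≥ 181.

Largest n = 180; hence R_4(7) > 180.


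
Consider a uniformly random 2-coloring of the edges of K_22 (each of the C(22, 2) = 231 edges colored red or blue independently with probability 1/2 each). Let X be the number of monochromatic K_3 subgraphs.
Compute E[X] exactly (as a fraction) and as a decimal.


Let X = Σ_S X_S over the C(22, 3) = 1540 subsets S of size 3, where X_S = 1 if the K_3 on S is monochromatic.
For a fixed S, the K_3 on S has C(3, 2) = 3 edges. P[all 3 edges red] = (1/2)^3, and likewise for blue, so P[monochromatic] = 2·(1/2)^3 = 2^{1 − 3} = 1/4.
By linearity of expectation: E[X] = C(22, 3) · 2^{1 − 3} = 1540 · 1/4 = 385.
Numerically: E[X] ≈ 385.0000.

E[X] = C(22,3)·2^(1−C(3,2)) = 385 ≈ 385.0000.


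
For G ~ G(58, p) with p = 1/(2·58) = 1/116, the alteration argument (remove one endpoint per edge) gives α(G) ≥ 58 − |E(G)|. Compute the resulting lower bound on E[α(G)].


E[|E(G)|] = C(58, 2)·p = 1653 · (1/116) = 57/4.
E[α(G)] ≥ n − E[|E(G)|] = 58 − 57/4 = 175/4.
Numerically: ≈ 43.750.
(This is only a lower bound; the true E[α(G)] may be larger.)

E[α(G)] ≥ 175/4 ≈ 43.750.


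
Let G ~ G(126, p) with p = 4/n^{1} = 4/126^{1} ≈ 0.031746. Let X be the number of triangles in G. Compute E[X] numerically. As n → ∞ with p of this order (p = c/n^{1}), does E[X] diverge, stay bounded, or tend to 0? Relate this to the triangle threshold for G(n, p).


Number of potential triangles: C(126, 3) = 325500.
Each occurs with probability p³ ≈ (0.031746)³ ≈ 3.19939851e-05.
By linearity: E[X] = C(126, 3)·p³ ≈ 325500 · 3.19939851e-05 ≈ 10.414042.
Here α = 1, so p = 4/n is exactly at the triangle threshold p ~ 1/n. Asymptotically E[X] → c³/6 = 4³/6 = 32/3 ≈ 10.666667, a bounded constant. In this regime the triangle count is asymptotically Poisson(c³/6).

E[X] ≈ 10.414042; in regime p = Θ(1/n^{1}) E[X] stays bounded (at the triangle threshold p ~ 1/n).


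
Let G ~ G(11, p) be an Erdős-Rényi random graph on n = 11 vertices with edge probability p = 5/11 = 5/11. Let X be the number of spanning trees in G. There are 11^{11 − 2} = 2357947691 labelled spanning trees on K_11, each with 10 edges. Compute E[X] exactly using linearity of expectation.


K_11 has 11^{11 − 2} = 2357947691 labelled spanning trees.
For each such spanning tree H, let X_H = 1 if all 10 edges of H are present in G. Then P[X_H = 1] = p^{10} = (5/11)^{10} = 9765625/25937424601.
By linearity: E[X] = Σ_H E[X_H] = 2357947691 · p^{10} = 2357947691 · 9765625/25937424601 = 9765625/11.
Numerically: E[X] ≈ 8.8778e+05.

E[X] = 2357947691 · (5/11)^{10} = 9765625/11 ≈ 8.8778e+05.


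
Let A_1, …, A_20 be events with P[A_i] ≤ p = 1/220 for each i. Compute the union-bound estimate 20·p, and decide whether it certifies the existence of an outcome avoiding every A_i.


Union bound: P[∪_{i=1}^{20} A_i] ≤ Σ_i P[A_i] ≤ 20·p = 20·(1/220) = 1/11.
Numerically: 1/11 ≈ 0.09091.
Is 1/11 < 1? YES.
Since P[∪ A_i] ≤ 1/11 < 1, the complement has P[∩ A_i^c] ≥ 1 − 1/11 = 10/11 > 0, so some outcome avoids every A_i.

20·p = 1/11 ≈ 0.09091; existence CERTIFIED by the union bound.


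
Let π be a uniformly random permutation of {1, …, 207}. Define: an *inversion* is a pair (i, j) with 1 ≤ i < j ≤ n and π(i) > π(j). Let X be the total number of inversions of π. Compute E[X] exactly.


Write X = Σ X_I over the C(207, 2) = 21321 pairs i < j, with X_I the indicator of one inversion.
There are 21321 indicators.
For each fixed pair i < j, the values π(i) and π(j) are two distinct elements of {1, …, 207} in uniformly random order; by symmetry P[π(i) > π(j)] = 1/2.
By linearity: E[X] = 21321 · (1/2) = C(207, 2) · (1/2) = 21321/2 = 21321/2 ≈ 10660.500.

E[X] = 21321/2 = 10660.500.


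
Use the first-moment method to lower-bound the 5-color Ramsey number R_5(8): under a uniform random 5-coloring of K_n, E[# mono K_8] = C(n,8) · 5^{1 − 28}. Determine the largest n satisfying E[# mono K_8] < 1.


We need C(n, 8) · 5^{1 − 28} < 1, i.e. C(n, 8) < 5^{28 − 1} = 7450580596923828125.
Check values of n near the boundary:
  n = 862: C(862, 8) = 7317951015318931845; 7317951015318931845 < 7450580596923828125? YES
  n = 863: C(863, 8) = 7386423071602617757; 7386423071602617757 < 7450580596923828125? YES
  n = 864: C(864, 8) = 7455455062926006708; 7455455062926006708 < 7450580596923828125? NO
  n = 865: C(865, 8) = 7525050909487743060; 7525050909487743060 < 7450580596923828125? NO
The largest n with C(n, 8) < 7450580596923828125 is n = 863 (where E[X] = 7386423071602617757/7450580596923828125 ≈ 0.9914). Hence R_5(8) > 863, i.e. R_5(8) ≥ 864.

Largest n = 863; hence R_5(8) > 863.


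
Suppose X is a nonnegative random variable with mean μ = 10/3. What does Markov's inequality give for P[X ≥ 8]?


μ = E[X] = 10/3, a = 8.
Markov: P[X ≥ 8] ≤ μ/a = (10/3)/8 = 5/12.
Numerically: ≈ 0.4167.
(Since a = 8 > μ = 3.3333, the bound 5/12 is < 1 and informative.)

P[X ≥ 8] ≤ 5/12 ≈ 0.4167.


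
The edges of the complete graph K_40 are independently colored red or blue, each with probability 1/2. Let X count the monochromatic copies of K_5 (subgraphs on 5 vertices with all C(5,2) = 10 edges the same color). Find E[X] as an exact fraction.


Let X = Σ_S X_S over the C(40, 5) = 658008 subsets S of size 5, where X_S = 1 if the K_5 on S is monochromatic.
For a fixed S, the K_5 on S has C(5, 2) = 10 edges. P[all 10 edges red] = (1/2)^10, and likewise for blue, so P[monochromatic] = 2·(1/2)^10 = 2^{1 − 10} = 1/512.
By linearity of expectation: E[X] = C(40, 5) · 2^{1 − 10} = 658008 · 1/512 = 82251/64.
Numerically: E[X] ≈ 1285.17188.

E[X] = C(40,5)·2^(1−C(5,2)) = 82251/64 ≈ 1285.17188.


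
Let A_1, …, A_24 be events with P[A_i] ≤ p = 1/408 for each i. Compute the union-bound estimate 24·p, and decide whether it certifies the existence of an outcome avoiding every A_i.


Union bound: P[∪_{i=1}^{24} A_i] ≤ Σ_i P[A_i] ≤ 24·p = 24·(1/408) = 1/17.
Numerically: 1/17 ≈ 0.058824.
Is 1/17 < 1? YES.
Since P[∪ A_i] ≤ 1/17 < 1, the complement has P[∩ A_i^c] ≥ 1 − 1/17 = 16/17 > 0, so some outcome avoids every A_i.

24·p = 1/17 ≈ 0.058824; existence CERTIFIED by the union bound.


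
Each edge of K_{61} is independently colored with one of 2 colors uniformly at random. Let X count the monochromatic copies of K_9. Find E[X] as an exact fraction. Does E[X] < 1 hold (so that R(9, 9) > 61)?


E[X] = C(61, 9) · 2^{1 − 36} = 17341763505 · 2^{−35} = 17341763505/34359738368.
As a reduced fraction: E[X] = 17341763505/34359738368 ≈ 0.504712.
Is E[X] < 1? YES.
Since E[X] < 1, there exists a 2-coloring of K_{61} with no monochromatic K_9; hence R(9, 9) > 61.

E[X] = 17341763505/34359738368 ≈ 0.504712; E[X] < 1, so R(9, 9) > 61.


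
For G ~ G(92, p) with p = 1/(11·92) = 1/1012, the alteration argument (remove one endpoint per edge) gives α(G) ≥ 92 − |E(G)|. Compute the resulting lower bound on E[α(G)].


E[|E(G)|] = C(92, 2)·p = 4186 · (1/1012) = 91/22.
E[α(G)] ≥ n − E[|E(G)|] = 92 − 91/22 = 1933/22.
Numerically: ≈ 87.864.
(This is only a lower bound; the true E[α(G)] may be larger.)

E[α(G)] ≥ 1933/22 ≈ 87.864.


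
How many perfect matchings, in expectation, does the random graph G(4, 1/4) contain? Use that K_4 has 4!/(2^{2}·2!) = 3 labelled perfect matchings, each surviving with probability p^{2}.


K_4 has 4!/(2^{2}·2!) = 3 labelled perfect matchings.
For each such perfect matching H, let X_H = 1 if all 2 edges of H are present in G. Then P[X_H = 1] = p^{2} = (1/4)^{2} = 1/16.
By linearity: E[X] = Σ_H E[X_H] = 3 · p^{2} = 3 · 1/16 = 3/16.
Numerically: E[X] ≈ 0.1875.

E[X] = 3 · (1/4)^{2} = 3/16 ≈ 0.1875.


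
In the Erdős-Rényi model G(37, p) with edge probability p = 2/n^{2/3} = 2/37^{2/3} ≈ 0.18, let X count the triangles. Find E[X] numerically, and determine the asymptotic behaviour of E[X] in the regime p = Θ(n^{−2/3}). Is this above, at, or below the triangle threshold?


Number of potential triangles: C(37, 3) = 7770.
Each occurs with probability p³ ≈ (0.18)³ ≈ 5.84368e-03.
By linearity: E[X] = C(37, 3)·p³ ≈ 7770 · 5.84368e-03 ≈ 45.405.
Since α = 2/3 < 1, p = c/n^{2/3} ≫ 1/n is above the triangle threshold p ~ 1/n. Asymptotically E[X] ~ (c³/6)·n^{3(1−α)} = (2³/6)·n^{1} → ∞; triangles are abundant w.h.p.

E[X] ≈ 45.405; in regime p = Θ(1/n^{2/3}) E[X] diverges (above the triangle threshold p ~ 1/n).


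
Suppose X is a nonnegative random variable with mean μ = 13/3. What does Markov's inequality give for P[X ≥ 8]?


μ = E[X] = 13/3, a = 8.
Markov: P[X ≥ 8] ≤ μ/a = (13/3)/8 = 13/24.
Numerically: ≈ 0.542.
(Since a = 8 > μ = 4.333, the bound 13/24 is < 1 and informative.)

P[X ≥ 8] ≤ 13/24 ≈ 0.542.


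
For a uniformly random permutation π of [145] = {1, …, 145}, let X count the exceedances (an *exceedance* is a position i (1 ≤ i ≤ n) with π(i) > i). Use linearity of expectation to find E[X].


Write X = Σ_{i=1}^{145} X_i, where X_i = 1_{π(i) > i}.
For each fixed i, π(i) is uniform over {1, …, 145} (marginal of a uniform permutation), so P[π(i) > i] = (n − i)/n. Summing: Σ_{i=1}^{145} (n − i)/n = (0 + 1 + … + 144)/145 = 145(145 − 1)/(2·145) = (145 − 1)/2.
Hence E[X] = Σ_{i=1}^{145} (145 − i)/145 = 72 ≈ 72.0000.

E[X] = 72 = 72.0000.


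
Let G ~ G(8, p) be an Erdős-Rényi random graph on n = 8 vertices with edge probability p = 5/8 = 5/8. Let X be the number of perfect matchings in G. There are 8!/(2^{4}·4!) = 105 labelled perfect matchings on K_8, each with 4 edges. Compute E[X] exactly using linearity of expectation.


K_8 has 8!/(2^{4}·4!) = 105 labelled perfect matchings.
For each such perfect matching H, let X_H = 1 if all 4 edges of H are present in G. Then P[X_H = 1] = p^{4} = (5/8)^{4} = 625/4096.
Summing the indicators: E[X] = Σ_H E[X_H] = 105 · p^{4} = 105 · 625/4096 = 65625/4096.
Numerically: E[X] ≈ 16.022.

E[X] = 105 · (5/8)^{4} = 65625/4096 ≈ 16.022.


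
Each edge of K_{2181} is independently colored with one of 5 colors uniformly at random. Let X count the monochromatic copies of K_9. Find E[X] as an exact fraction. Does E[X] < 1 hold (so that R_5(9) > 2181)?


E[X] = C(2181, 9) · 5^{1 − 36} = 3026635205263909847920400 · 5^{−35} = 3026635205263909847920400/2910383045673370361328125.
As a reduced fraction: E[X] = 121065408210556393916816/116415321826934814453125 ≈ 1.0399439.
Is E[X] < 1? NO.
Since E[X] ≥ 1, the first-moment bound is inconclusive at n = 2181; it does NOT by itself certify R_5(9) > 2181.

E[X] = 121065408210556393916816/116415321826934814453125 ≈ 1.0399439; E[X] ≥ 1; first-moment method inconclusive here.


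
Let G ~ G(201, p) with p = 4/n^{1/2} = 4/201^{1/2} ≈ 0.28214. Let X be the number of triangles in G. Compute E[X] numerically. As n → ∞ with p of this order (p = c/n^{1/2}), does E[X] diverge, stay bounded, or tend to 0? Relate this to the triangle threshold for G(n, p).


Number of potential triangles: C(201, 3) = 1333300.
Each occurs with probability p³ ≈ (0.28214)³ ≈ 2.2458766e-02.
By linearity: E[X] = C(201, 3)·p³ ≈ 1333300 · 2.2458766e-02 ≈ 29944.27255.
Since α = 1/2 < 1, p = c/n^{1/2} ≫ 1/n is above the triangle threshold p ~ 1/n. Asymptotically E[X] ~ (c³/6)·n^{3(1−α)} = (4³/6)·n^{1.5} → ∞; triangles are abundant w.h.p.

E[X] ≈ 29944.27255; in regime p = Θ(1/n^{1/2}) E[X] diverges (above the triangle threshold p ~ 1/n).


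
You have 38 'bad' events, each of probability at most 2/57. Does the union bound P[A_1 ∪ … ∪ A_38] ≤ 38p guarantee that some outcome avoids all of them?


Union bound: P[∪_{i=1}^{38} A_i] ≤ Σ_i P[A_i] ≤ 38·p = 38·(2/57) = 4/3.
Numerically: 4/3 ≈ 1.333333.
Is 4/3 < 1? NO.
Since the bound 4/3 is ≥ 1, the union bound is uninformative here; it does NOT by itself certify existence.

38·p = 4/3 ≈ 1.333333; existence NOT certified by the union bound.


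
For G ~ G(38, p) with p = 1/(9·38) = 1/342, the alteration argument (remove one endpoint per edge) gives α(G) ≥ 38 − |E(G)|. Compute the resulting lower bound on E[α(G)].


E[|E(G)|] = C(38, 2)·p = 703 · (1/342) = 37/18.
E[α(G)] ≥ n − E[|E(G)|] = 38 − 37/18 = 647/18.
Numerically: ≈ 35.944.
(This is only a lower bound; the true E[α(G)] may be larger.)

E[α(G)] ≥ 647/18 ≈ 35.944.


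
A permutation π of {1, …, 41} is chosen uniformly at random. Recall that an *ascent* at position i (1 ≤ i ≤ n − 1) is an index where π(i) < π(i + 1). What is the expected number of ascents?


Write X = Σ X_I over i = 1, …, 40, with X_I the indicator of one ascent.
There are 40 indicators.
For each fixed i, the pair (π(i), π(i+1)) is a uniformly random ordered pair of distinct values from {1, …, 41}; by symmetry P[π(i) < π(i+1)] = 1/2.
By linearity: E[X] = 40 · (1/2) = (41 − 1) · (1/2) = 20 ≈ 20.00000.

E[X] = 20 = 20.00000.


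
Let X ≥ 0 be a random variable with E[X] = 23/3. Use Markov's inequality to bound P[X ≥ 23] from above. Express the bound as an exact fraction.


μ = E[X] = 23/3, a = 23.
Markov: P[X ≥ 23] ≤ μ/a = (23/3)/23 = 1/3.
Numerically: ≈ 0.333.
(Since a = 23 > μ = 7.667, the bound 1/3 is < 1 and informative.)

P[X ≥ 23] ≤ 1/3 ≈ 0.333.


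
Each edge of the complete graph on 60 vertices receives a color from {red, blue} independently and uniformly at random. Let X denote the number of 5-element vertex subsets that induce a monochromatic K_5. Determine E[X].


Let X = Σ_S X_S over the C(60, 5) = 5461512 subsets S of size 5, where X_S = 1 if the K_5 on S is monochromatic.
For a fixed S, the K_5 on S has C(5, 2) = 10 edges. P[all 10 edges red] = (1/2)^10, and likewise for blue, so P[monochromatic] = 2·(1/2)^10 = 2^{1 − 10} = 1/512.
Summing: E[X] = C(60, 5) · 2^{1 − 10} = 5461512 · 1/512 = 682689/64.
Numerically: E[X] ≈ 10667.016.

E[X] = C(60,5)·2^(1−C(5,2)) = 682689/64 ≈ 10667.016.


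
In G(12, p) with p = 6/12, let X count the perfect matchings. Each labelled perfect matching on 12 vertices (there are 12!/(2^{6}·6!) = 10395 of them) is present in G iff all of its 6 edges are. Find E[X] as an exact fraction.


K_12 has 12!/(2^{6}·6!) = 10395 labelled perfect matchings.
For each such perfect matching H, let X_H = 1 if all 6 edges of H are present in G. Then P[X_H = 1] = p^{6} = (1/2)^{6} = 1/64.
By linearity: E[X] = Σ_H E[X_H] = 10395 · p^{6} = 10395 · 1/64 = 10395/64.
Numerically: E[X] ≈ 162.4.

E[X] = 10395 · (1/2)^{6} = 10395/64 ≈ 162.4.


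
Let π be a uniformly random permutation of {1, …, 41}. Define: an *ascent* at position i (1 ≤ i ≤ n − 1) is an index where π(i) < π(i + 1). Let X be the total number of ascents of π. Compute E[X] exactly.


Write X = Σ X_I over i = 1, …, 40, with X_I the indicator of one ascent.
There are 40 indicators.
For each fixed i, the pair (π(i), π(i+1)) is a uniformly random ordered pair of distinct values from {1, …, 41}; by symmetry P[π(i) < π(i+1)] = 1/2.
By linearity: E[X] = 40 · (1/2) = (41 − 1) · (1/2) = 20 ≈ 20.00000.

E[X] = 20 = 20.00000.


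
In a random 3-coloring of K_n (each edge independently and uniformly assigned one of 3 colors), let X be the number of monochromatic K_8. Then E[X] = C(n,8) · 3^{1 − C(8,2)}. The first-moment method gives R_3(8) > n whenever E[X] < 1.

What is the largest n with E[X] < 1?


We need C(n, 8) · 3^{1 − 28} < 1, i.e. C(n, 8) < 3^{28 − 1} = 7625597484987.
Check values of n near the boundary:
  n = 150: C(150, 8) = 5257211409450; 5257211409450 < 7625597484987? YES
  n = 151: C(151, 8) = 5551321138650; 5551321138650 < 7625597484987? YES
  n = 152: C(152, 8) = 5859727868575; 5859727868575 < 7625597484987? YES
  n = 153: C(153, 8) = 6183023199255; 6183023199255 < 7625597484987? YES
  n = 154: C(154, 8) = 6521818990995; 6521818990995 < 7625597484987? YES
  n = 155: C(155, 8) = 6876747915675; 6876747915675 < 7625597484987? YES
  n = 156: C(156, 8) = 7248464019225; 7248464019225 < 7625597484987? YES
  n = 157: C(157, 8) = 7637643295425; 7637643295425 < 7625597484987? NO
  n = 158: C(158, 8) = 8044984271181; 8044984271181 < 7625597484987? NO
  n = 159: C(159, 8) = 8471208603429; 8471208603429 < 7625597484987? NO
The largest n with C(n, 8) < 7625597484987 is n = 156 (where E[X] = 805384891025/847288609443 ≈ 0.95054). Hence R_3(8) > 156, i.e. R_3(8) ≥ 157.

Largest n = 156; hence R_3(8) > 156.


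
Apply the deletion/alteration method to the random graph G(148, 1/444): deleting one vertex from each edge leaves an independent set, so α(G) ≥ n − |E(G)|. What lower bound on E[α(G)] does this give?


E[|E(G)|] = C(148, 2)·p = 10878 · (1/444) = 49/2.
E[α(G)] ≥ n − E[|E(G)|] = 148 − 49/2 = 247/2.
Numerically: ≈ 123.5000.
(This is only a lower bound; the true E[α(G)] may be larger.)

E[α(G)] ≥ 247/2 ≈ 123.5000.


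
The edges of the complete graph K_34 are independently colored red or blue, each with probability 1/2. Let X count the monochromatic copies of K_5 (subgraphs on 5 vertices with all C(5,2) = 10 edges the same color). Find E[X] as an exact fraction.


Let X = Σ_S X_S over the C(34, 5) = 278256 subsets S of size 5, where X_S = 1 if the K_5 on S is monochromatic.
For a fixed S, the K_5 on S has C(5, 2) = 10 edges. P[all 10 edges red] = (1/2)^10, and likewise for blue, so P[monochromatic] = 2·(1/2)^10 = 2^{1 − 10} = 1/512.
By linearity: E[X] = C(34, 5) · 2^{1 − 10} = 278256 · 1/512 = 17391/32.
Numerically: E[X] ≈ 543.46875.

E[X] = C(34,5)·2^(1−C(5,2)) = 17391/32 ≈ 543.46875.


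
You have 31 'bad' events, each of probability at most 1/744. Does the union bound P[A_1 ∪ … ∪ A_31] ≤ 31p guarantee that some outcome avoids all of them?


Union bound: P[∪_{i=1}^{31} A_i] ≤ Σ_i P[A_i] ≤ 31·p = 31·(1/744) = 1/24.
Numerically: 1/24 ≈ 0.0417.
Is 1/24 < 1? YES.
Since P[∪ A_i] ≤ 1/24 < 1, the complement has P[∩ A_i^c] ≥ 1 − 1/24 = 23/24 > 0, so some outcome avoids every A_i.

31·p = 1/24 ≈ 0.0417; existence CERTIFIED by the union bound.


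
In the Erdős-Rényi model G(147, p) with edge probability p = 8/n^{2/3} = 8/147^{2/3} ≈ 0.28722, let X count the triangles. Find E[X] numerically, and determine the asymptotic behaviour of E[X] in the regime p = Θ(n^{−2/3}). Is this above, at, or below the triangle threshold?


Number of potential triangles: C(147, 3) = 518665.
Each occurs with probability p³ ≈ (0.28722)³ ≈ 2.3693831e-02.
By linearity: E[X] = C(147, 3)·p³ ≈ 518665 · 2.3693831e-02 ≈ 12289.16100.
Since α = 2/3 < 1, p = c/n^{2/3} ≫ 1/n is above the triangle threshold p ~ 1/n. Asymptotically E[X] ~ (c³/6)·n^{3(1−α)} = (8³/6)·n^{1} → ∞; triangles are abundant w.h.p.

E[X] ≈ 12289.16100; in regime p = Θ(1/n^{2/3}) E[X] diverges (above the triangle threshold p ~ 1/n).


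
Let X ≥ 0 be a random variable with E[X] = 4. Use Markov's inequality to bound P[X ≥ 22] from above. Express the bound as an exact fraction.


μ = E[X] = 4, a = 22.
Markov: P[X ≥ 22] ≤ μ/a = (4)/22 = 2/11.
Numerically: ≈ 0.1818.
(Since a = 22 > μ = 4.0000, the bound 2/11 is < 1 and informative.)

P[X ≥ 22] ≤ 2/11 ≈ 0.1818.


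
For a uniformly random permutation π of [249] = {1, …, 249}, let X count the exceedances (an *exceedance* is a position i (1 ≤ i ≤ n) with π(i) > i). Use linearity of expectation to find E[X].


Write X = Σ_{i=1}^{249} X_i, where X_i = 1_{π(i) > i}.
For each fixed i, π(i) is uniform over {1, …, 249} (marginal of a uniform permutation), so P[π(i) > i] = (n − i)/n. Summing: Σ_{i=1}^{249} (n − i)/n = (0 + 1 + … + 248)/249 = 249(249 − 1)/(2·249) = (249 − 1)/2.
Hence E[X] = Σ_{i=1}^{249} (249 − i)/249 = 124 ≈ 124.000000.

E[X] = 124 = 124.000000.


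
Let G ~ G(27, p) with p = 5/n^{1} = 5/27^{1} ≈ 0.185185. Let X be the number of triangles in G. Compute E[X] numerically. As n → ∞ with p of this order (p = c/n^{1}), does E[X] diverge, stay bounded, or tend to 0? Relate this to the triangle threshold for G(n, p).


Number of potential triangles: C(27, 3) = 2925.
Each occurs with probability p³ ≈ (0.185185)³ ≈ 6.35065793e-03.
By linearity: E[X] = C(27, 3)·p³ ≈ 2925 · 6.35065793e-03 ≈ 18.575674.
Here α = 1, so p = 5/n is exactly at the triangle threshold p ~ 1/n. Asymptotically E[X] → c³/6 = 5³/6 = 125/6 ≈ 20.833333, a bounded constant. In this regime the triangle count is asymptotically Poisson(c³/6).

E[X] ≈ 18.575674; in regime p = Θ(1/n^{1}) E[X] stays bounded (at the triangle threshold p ~ 1/n).


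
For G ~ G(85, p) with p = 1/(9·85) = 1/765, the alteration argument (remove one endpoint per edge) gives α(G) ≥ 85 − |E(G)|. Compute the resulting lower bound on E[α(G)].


E[|E(G)|] = C(85, 2)·p = 3570 · (1/765) = 14/3.
E[α(G)] ≥ n − E[|E(G)|] = 85 − 14/3 = 241/3.
Numerically: ≈ 80.333333.
(This is only a lower bound; the true E[α(G)] may be larger.)

E[α(G)] ≥ 241/3 ≈ 80.333333.


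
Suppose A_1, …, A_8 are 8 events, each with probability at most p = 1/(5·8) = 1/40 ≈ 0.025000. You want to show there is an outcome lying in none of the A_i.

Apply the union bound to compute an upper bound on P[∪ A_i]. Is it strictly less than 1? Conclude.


Union bound: P[∪_{i=1}^{8} A_i] ≤ Σ_i P[A_i] ≤ 8·p = 8·(1/40) = 1/5.
Numerically: 1/5 ≈ 0.200000.
Is 1/5 < 1? YES.
Since P[∪ A_i] ≤ 1/5 < 1, the complement has P[∩ A_i^c] ≥ 1 − 1/5 = 4/5 > 0, so some outcome avoids every A_i.

8·p = 1/5 ≈ 0.200000; existence CERTIFIED by the union bound.


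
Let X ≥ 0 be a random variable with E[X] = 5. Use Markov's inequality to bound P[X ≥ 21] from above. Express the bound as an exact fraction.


μ = E[X] = 5, a = 21.
Markov: P[X ≥ 21] ≤ μ/a = (5)/21 = 5/21.
Numerically: ≈ 0.238095.
(Since a = 21 > μ = 5.000000, the bound 5/21 is < 1 and informative.)

P[X ≥ 21] ≤ 5/21 ≈ 0.238095.


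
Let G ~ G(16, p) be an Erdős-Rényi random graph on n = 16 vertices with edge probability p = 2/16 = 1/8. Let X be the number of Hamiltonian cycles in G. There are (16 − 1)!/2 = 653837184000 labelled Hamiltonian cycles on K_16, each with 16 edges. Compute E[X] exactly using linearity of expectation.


K_16 has (16 − 1)!/2 = 653837184000 labelled Hamiltonian cycles.
For each such Hamiltonian cycle H, let X_H = 1 if all 16 edges of H are present in G. Then P[X_H = 1] = p^{16} = (1/8)^{16} = 1/281474976710656.
By linearity: E[X] = Σ_H E[X_H] = 653837184000 · p^{16} = 653837184000 · 1/281474976710656 = 638512875/274877906944.
Numerically: E[X] ≈ 0.0023229.

E[X] = 653837184000 · (1/8)^{16} = 638512875/274877906944 ≈ 0.0023229.


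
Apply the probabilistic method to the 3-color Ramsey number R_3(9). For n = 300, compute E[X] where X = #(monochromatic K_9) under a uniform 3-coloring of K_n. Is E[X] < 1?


E[X] = C(300, 9) · 3^{1 − 36} = 48052241692154700 · 3^{−35} = 48052241692154700/50031545098999707.
As a reduced fraction: E[X] = 16017413897384900/16677181699666569 ≈ 0.96044.
Is E[X] < 1? YES.
Since E[X] < 1, there exists a 3-coloring of K_{300} with no monochromatic K_9; hence R_3(9) > 300.

E[X] = 16017413897384900/16677181699666569 ≈ 0.96044; E[X] < 1, so R_3(9) > 300.


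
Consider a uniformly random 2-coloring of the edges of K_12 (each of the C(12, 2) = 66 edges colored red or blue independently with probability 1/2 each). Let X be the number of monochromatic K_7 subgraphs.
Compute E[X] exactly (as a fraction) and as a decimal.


Let X = Σ_S X_S over the C(12, 7) = 792 subsets S of size 7, where X_S = 1 if the K_7 on S is monochromatic.
For a fixed S, the K_7 on S has C(7, 2) = 21 edges. P[all 21 edges red] = (1/2)^21, and likewise for blue, so P[monochromatic] = 2·(1/2)^21 = 2^{1 − 21} = 1/1048576.
Summing: E[X] = C(12, 7) · 2^{1 − 21} = 792 · 1/1048576 = 99/131072.
Numerically: E[X] ≈ 0.00076.

E[X] = C(12,7)·2^(1−C(7,2)) = 99/131072 ≈ 0.00076.


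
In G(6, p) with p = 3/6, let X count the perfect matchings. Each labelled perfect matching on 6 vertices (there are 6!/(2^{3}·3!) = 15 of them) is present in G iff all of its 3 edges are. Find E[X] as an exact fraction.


K_6 has 6!/(2^{3}·3!) = 15 labelled perfect matchings.
For each such perfect matching H, let X_H = 1 if all 3 edges of H are present in G. Then P[X_H = 1] = p^{3} = (1/2)^{3} = 1/8.
Summing the indicators: E[X] = Σ_H E[X_H] = 15 · p^{3} = 15 · 1/8 = 15/8.
Numerically: E[X] ≈ 1.875.

E[X] = 15 · (1/2)^{3} = 15/8 ≈ 1.875.


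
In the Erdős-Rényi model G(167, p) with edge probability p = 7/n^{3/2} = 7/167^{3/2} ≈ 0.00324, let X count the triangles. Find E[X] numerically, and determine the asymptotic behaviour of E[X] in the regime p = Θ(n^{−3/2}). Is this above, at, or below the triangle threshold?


Number of potential triangles: C(167, 3) = 762355.
Each occurs with probability p³ ≈ (0.00324)³ ≈ 3.41248e-08.
By linearity: E[X] = C(167, 3)·p³ ≈ 762355 · 3.41248e-08 ≈ 0.026.
Since α = 3/2 > 1, p = c/n^{3/2} = o(1/n) is below the triangle threshold p ~ 1/n. Asymptotically E[X] ~ (c³/6)·n^{3(1−α)} = (7³/6)·n^{-1.5} → 0, so by Markov's inequality G has no triangles w.h.p.

E[X] ≈ 0.026; in regime p = Θ(1/n^{3/2}) E[X] tends to 0 (below the triangle threshold p ~ 1/n).


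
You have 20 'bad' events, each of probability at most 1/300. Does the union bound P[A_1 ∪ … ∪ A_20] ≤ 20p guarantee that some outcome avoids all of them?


Union bound: P[∪_{i=1}^{20} A_i] ≤ Σ_i P[A_i] ≤ 20·p = 20·(1/300) = 1/15.
Numerically: 1/15 ≈ 0.0666667.
Is 1/15 < 1? YES.
Since P[∪ A_i] ≤ 1/15 < 1, the complement has P[∩ A_i^c] ≥ 1 − 1/15 = 14/15 > 0, so some outcome avoids every A_i.

20·p = 1/15 ≈ 0.0666667; existence CERTIFIED by the union bound.


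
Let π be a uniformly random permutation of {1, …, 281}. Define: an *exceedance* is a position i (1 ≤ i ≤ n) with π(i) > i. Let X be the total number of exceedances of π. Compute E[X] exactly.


Write X = Σ_{i=1}^{281} X_i, where X_i = 1_{π(i) > i}.
For each fixed i, π(i) is uniform over {1, …, 281} (marginal of a uniform permutation), so P[π(i) > i] = (n − i)/n. Summing: Σ_{i=1}^{281} (n − i)/n = (0 + 1 + … + 280)/281 = 281(281 − 1)/(2·281) = (281 − 1)/2.
Hence E[X] = Σ_{i=1}^{281} (281 − i)/281 = 140 ≈ 140.000.

E[X] = 140 = 140.000.


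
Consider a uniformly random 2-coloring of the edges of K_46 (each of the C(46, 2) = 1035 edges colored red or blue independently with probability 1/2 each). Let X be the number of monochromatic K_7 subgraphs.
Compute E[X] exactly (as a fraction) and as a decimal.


Let X = Σ_S X_S over the C(46, 7) = 53524680 subsets S of size 7, where X_S = 1 if the K_7 on S is monochromatic.
For a fixed S, the K_7 on S has C(7, 2) = 21 edges. P[all 21 edges red] = (1/2)^21, and likewise for blue, so P[monochromatic] = 2·(1/2)^21 = 2^{1 − 21} = 1/1048576.
By linearity of expectation: E[X] = C(46, 7) · 2^{1 − 21} = 53524680 · 1/1048576 = 6690585/131072.
Numerically: E[X] ≈ 51.045113.

E[X] = C(46,7)·2^(1−C(7,2)) = 6690585/131072 ≈ 51.045113.


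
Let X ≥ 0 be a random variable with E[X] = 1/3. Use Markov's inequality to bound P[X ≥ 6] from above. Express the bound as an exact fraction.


μ = E[X] = 1/3, a = 6.
Markov: P[X ≥ 6] ≤ μ/a = (1/3)/6 = 1/18.
Numerically: ≈ 0.0556.
(Since a = 6 > μ = 0.3333, the bound 1/18 is < 1 and informative.)

P[X ≥ 6] ≤ 1/18 ≈ 0.0556.


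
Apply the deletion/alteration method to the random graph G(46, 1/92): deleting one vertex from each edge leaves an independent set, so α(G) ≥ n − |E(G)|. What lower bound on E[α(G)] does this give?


E[|E(G)|] = C(46, 2)·p = 1035 · (1/92) = 45/4.
E[α(G)] ≥ n − E[|E(G)|] = 46 − 45/4 = 139/4.
Numerically: ≈ 34.750.
(This is only a lower bound; the true E[α(G)] may be larger.)

E[α(G)] ≥ 139/4 ≈ 34.750.


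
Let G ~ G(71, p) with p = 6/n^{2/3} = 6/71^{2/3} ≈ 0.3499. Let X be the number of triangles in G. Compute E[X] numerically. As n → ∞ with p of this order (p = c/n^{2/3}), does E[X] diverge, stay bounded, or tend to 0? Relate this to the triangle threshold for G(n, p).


Number of potential triangles: C(71, 3) = 57155.
Each occurs with probability p³ ≈ (0.3499)³ ≈ 4.284864e-02.
By linearity: E[X] = C(71, 3)·p³ ≈ 57155 · 4.284864e-02 ≈ 2449.0141.
Since α = 2/3 < 1, p = c/n^{2/3} ≫ 1/n is above the triangle threshold p ~ 1/n. Asymptotically E[X] ~ (c³/6)·n^{3(1−α)} = (6³/6)·n^{1} → ∞; triangles are abundant w.h.p.

E[X] ≈ 2449.0141; in regime p = Θ(1/n^{2/3}) E[X] diverges (above the triangle threshold p ~ 1/n).


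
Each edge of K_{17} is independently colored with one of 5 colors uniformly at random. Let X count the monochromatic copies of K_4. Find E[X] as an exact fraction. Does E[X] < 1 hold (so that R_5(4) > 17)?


E[X] = C(17, 4) · 5^{1 − 6} = 2380 · 5^{−5} = 2380/3125.
As a reduced fraction: E[X] = 476/625 ≈ 0.761600.
Is E[X] < 1? YES.
Since E[X] < 1, there exists a 5-coloring of K_{17} with no monochromatic K_4; hence R_5(4) > 17.

E[X] = 476/625 ≈ 0.761600; E[X] < 1, so R_5(4) > 17.


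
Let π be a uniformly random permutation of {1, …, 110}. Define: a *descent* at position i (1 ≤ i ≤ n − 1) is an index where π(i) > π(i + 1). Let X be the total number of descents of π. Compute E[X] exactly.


Write X = Σ X_I over i = 1, …, 109, with X_I the indicator of one descent.
There are 109 indicators.
For each fixed i, the pair (π(i), π(i+1)) is a uniformly random ordered pair of distinct values from {1, …, 110}; by symmetry P[π(i) > π(i+1)] = 1/2.
By linearity: E[X] = 109 · (1/2) = (110 − 1) · (1/2) = 109/2 ≈ 54.50000.

E[X] = 109/2 = 54.50000.


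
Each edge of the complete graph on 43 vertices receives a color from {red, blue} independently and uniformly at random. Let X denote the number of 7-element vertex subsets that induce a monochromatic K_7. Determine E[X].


Let X = Σ_S X_S over the C(43, 7) = 32224114 subsets S of size 7, where X_S = 1 if the K_7 on S is monochromatic.
For a fixed S, the K_7 on S has C(7, 2) = 21 edges. P[all 21 edges red] = (1/2)^21, and likewise for blue, so P[monochromatic] = 2·(1/2)^21 = 2^{1 − 21} = 1/1048576.
Summing: E[X] = C(43, 7) · 2^{1 − 21} = 32224114 · 1/1048576 = 16112057/524288.
Numerically: E[X] ≈ 30.73131.

E[X] = C(43,7)·2^(1−C(7,2)) = 16112057/524288 ≈ 30.73131.
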